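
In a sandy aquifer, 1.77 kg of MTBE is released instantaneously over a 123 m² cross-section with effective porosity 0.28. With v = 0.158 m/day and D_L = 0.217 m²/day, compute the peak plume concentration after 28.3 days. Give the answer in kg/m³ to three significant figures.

The peak of an instantaneous 1D plume sits at x = vt; there the Gaussian factor is 1 and C_max = M/(n_e·A·√(4πDt)), where n_e·A is the pore area the mass is dissolved in.
√(4πDt) = √(4π × 0.217 × 28.3) = 8.785 m, so C_max = 1.77/(0.28 × 123 × 8.785) = 0.00585 kg/m³.

0.00585 kg/m³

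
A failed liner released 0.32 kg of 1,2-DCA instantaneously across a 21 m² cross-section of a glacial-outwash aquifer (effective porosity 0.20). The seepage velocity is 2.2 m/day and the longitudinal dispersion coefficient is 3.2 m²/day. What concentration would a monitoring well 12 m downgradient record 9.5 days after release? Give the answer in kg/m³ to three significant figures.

0.00203 kg/m³

For an instantaneous plane source, C(x,t) = M/(n_e·A·√(4πDt)) · exp(−(x−vt)²/(4Dt)), with n_e·A the pore (flow) area.
Plume center vt = 2.2 × 9.5 = 20.9 m, so the well at 12 m is 8.9 m upgradient of the peak.
√(4πDt) = 19.55 m, giving peak height M/(n_e·A·√(4πDt)) = 0.32/(0.20 × 21 × 19.55) = 0.003897 kg/m³.
(x−vt)²/(4Dt) = (-8.9)²/(4 × 3.2 × 9.5) = 0.6514; exp(−0.6514) = 0.5213.
C = 0.003897 × 0.5213 = 0.00203 kg/m³.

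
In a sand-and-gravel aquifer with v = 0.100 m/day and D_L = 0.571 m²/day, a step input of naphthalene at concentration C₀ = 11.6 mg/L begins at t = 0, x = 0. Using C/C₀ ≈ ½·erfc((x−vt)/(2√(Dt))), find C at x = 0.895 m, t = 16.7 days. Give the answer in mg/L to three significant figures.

6.62 mg/L

For a continuous step input, C/C₀ ≈ ½·erfc((x−vt)/(2√(Dt))).
vt = 0.100 × 16.7 = 1.67 m and 2√(Dt) = 2√(0.571 × 16.7) = 6.176 m.
Argument (x−vt)/(2√(Dt)) = (0.895 − 1.67)/6.176 = -0.1255; ½·erfc(-0.1255) = 0.5704.
C = 11.6 × 0.5704 = 6.62 mg/L.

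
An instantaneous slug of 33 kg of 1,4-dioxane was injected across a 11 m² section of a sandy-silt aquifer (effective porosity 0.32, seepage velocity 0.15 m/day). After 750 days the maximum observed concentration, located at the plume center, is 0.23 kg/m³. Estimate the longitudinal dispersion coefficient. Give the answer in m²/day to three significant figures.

0.176 m²/day

At the plume center C_max = M/(n_e·A·√(4πDt)), so D = M²/(4πt·(n_e·A·C_max)²).
n_e·A·C_max = 0.32 × 11 × 0.23 = 0.8096 kg/m.
D = 33²/(4π × 750 × 0.8096²) = 0.176 m²/day.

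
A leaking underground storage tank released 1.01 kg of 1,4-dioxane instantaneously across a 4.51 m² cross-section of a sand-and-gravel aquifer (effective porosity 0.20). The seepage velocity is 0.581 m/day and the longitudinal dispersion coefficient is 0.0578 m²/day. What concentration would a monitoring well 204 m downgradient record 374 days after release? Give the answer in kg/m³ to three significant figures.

0.00880 kg/m³

For an instantaneous plane source, C(x,t) = M/(n_e·A·√(4πDt)) · exp(−(x−vt)²/(4Dt)), with n_e·A the pore (flow) area.
Plume center vt = 0.581 × 374 = 217.294 m, so the well at 204 m is 13.294 m upgradient of the peak.
√(4πDt) = 16.48 m, giving peak height M/(n_e·A·√(4πDt)) = 1.01/(0.20 × 4.51 × 16.48) = 0.06795 kg/m³.
(x−vt)²/(4Dt) = (-13.294)²/(4 × 0.0578 × 374) = 2.044; exp(−2.044) = 0.1295.
C = 0.06795 × 0.1295 = 0.00880 kg/m³.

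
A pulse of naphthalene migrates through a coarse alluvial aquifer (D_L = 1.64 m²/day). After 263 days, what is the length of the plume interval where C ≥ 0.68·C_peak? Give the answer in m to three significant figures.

51.6 m

The plume is Gaussian with σ = √(2Dt) = √(2 × 1.64 × 263) = 29.37 m.
C/C_peak = exp(−Δx²/(2σ²)) = 0.68 ⇒ Δx = σ·√(−2 ln 0.68) = 29.37 × 0.8783 = 25.80 m.
Width = 2Δx = 51.6 m.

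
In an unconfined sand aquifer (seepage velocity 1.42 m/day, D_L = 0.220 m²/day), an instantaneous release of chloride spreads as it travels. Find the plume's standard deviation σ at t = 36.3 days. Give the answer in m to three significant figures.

Dispersive spreading gives a Gaussian with σ² = 2Dt; advection only shifts the center.
σ = √(2 × 0.220 × 36.3) = 4.00 m.

4.00 m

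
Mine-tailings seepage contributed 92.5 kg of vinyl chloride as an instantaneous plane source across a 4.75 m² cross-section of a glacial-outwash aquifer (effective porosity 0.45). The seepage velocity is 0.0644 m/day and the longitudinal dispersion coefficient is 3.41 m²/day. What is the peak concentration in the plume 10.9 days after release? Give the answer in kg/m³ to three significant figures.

The peak of an instantaneous 1D plume sits at x = vt; there the Gaussian factor is 1 and C_max = M/(n_e·A·√(4πDt)), where n_e·A is the pore area the mass is dissolved in.
√(4πDt) = √(4π × 3.41 × 10.9) = 21.61 m, so C_max = 92.5/(0.45 × 4.75 × 21.61) = 2.00 kg/m³.

2.00 kg/m³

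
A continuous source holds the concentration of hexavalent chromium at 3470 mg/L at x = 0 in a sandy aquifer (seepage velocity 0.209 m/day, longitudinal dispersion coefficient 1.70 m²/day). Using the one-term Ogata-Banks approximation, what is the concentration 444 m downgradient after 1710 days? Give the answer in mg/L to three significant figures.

For a continuous step input, C/C₀ ≈ ½·erfc((x−vt)/(2√(Dt))).
vt = 0.209 × 1710 = 357.39 m and 2√(Dt) = 2√(1.70 × 1710) = 107.8 m.
Argument (x−vt)/(2√(Dt)) = (444 − 357.39)/107.8 = 0.8034; ½·erfc(0.8034) = 0.1279.
C = 3470 × 0.1279 = 444 mg/L.

444 mg/L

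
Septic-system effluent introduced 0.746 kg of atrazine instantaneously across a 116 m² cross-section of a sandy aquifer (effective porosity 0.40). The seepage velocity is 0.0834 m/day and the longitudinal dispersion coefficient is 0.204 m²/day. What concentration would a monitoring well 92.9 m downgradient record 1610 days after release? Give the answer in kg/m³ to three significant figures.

6.80e-05 kg/m³

For an instantaneous plane source, C(x,t) = M/(n_e·A·√(4πDt)) · exp(−(x−vt)²/(4Dt)), with n_e·A the pore (flow) area.
Plume center vt = 0.0834 × 1610 = 134.274 m, so the well at 92.9 m is 41.374 m upgradient of the peak.
√(4πDt) = 64.24 m, giving peak height M/(n_e·A·√(4πDt)) = 0.746/(0.40 × 116 × 64.24) = 0.0002503 kg/m³.
(x−vt)²/(4Dt) = (-41.374)²/(4 × 0.204 × 1610) = 1.303; exp(−1.303) = 0.2717.
C = 0.0002503 × 0.2717 = 6.80e-05 kg/m³.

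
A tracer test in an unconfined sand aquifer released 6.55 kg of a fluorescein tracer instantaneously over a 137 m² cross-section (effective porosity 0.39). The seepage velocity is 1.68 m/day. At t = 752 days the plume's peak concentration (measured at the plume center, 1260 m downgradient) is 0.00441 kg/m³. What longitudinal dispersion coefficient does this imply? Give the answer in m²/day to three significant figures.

At the plume center C_max = M/(n_e·A·√(4πDt)), so D = M²/(4πt·(n_e·A·C_max)²).
n_e·A·C_max = 0.39 × 137 × 0.00441 = 0.2356 kg/m.
D = 6.55²/(4π × 752 × 0.2356²) = 0.0818 m²/day.

0.0818 m²/day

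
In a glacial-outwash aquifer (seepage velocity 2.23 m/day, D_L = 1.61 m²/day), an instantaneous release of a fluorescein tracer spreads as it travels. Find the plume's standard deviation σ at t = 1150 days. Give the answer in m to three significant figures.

60.9 m

Dispersive spreading gives a Gaussian with σ² = 2Dt; advection only shifts the center.
σ = √(2 × 1.61 × 1150) = 60.9 m.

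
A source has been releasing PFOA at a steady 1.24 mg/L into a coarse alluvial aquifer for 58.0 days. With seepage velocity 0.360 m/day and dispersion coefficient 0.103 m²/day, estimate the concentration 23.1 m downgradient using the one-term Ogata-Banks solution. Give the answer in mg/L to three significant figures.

For a continuous step input, C/C₀ ≈ ½·erfc((x−vt)/(2√(Dt))).
vt = 0.360 × 58.0 = 20.88 m and 2√(Dt) = 2√(0.103 × 58.0) = 4.888 m.
Argument (x−vt)/(2√(Dt)) = (23.1 − 20.88)/4.888 = 0.4542; ½·erfc(0.4542) = 0.2603.
C = 1.24 × 0.2603 = 0.323 mg/L.

0.323 mg/L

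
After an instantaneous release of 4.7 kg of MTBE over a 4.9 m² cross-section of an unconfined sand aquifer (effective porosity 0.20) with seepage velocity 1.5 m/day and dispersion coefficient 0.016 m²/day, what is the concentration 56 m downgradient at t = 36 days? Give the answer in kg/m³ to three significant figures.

0.314 kg/m³

For an instantaneous plane source, C(x,t) = M/(n_e·A·√(4πDt)) · exp(−(x−vt)²/(4Dt)), with n_e·A the pore (flow) area.
Plume center vt = 1.5 × 36 = 54 m, so the well at 56 m is 2 m downgradient of the peak.
√(4πDt) = 2.690 m, giving peak height M/(n_e·A·√(4πDt)) = 4.7/(0.20 × 4.9 × 2.690) = 1.783 kg/m³.
(x−vt)²/(4Dt) = (2)²/(4 × 0.016 × 36) = 1.736; exp(−1.736) = 0.1762.
C = 1.783 × 0.1762 = 0.314 kg/m³.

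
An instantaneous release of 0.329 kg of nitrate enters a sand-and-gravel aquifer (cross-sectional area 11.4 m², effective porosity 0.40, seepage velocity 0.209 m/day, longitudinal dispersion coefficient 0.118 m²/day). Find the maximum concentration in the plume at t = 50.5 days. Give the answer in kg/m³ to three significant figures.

The peak of an instantaneous 1D plume sits at x = vt; there the Gaussian factor is 1 and C_max = M/(n_e·A·√(4πDt)), where n_e·A is the pore area the mass is dissolved in.
√(4πDt) = √(4π × 0.118 × 50.5) = 8.653 m, so C_max = 0.329/(0.40 × 11.4 × 8.653) = 0.00834 kg/m³.

0.00834 kg/m³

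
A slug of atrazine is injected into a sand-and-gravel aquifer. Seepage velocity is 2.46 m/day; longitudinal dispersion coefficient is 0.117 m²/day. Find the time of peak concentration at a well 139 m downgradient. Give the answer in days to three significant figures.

56.5 days

For the 1D instantaneous-source solution, setting ∂C/∂t = 0 at fixed x gives v²t² + 2Dt − x² = 0, so t = (√(D² + v²x²) − D)/v².
√(D² + v²x²) = √(0.117² + 2.46² × 139²) = 341.9; v² = 6.0516.
t = (341.9 − 0.117)/6.0516 = 56.5 days (vs. the pure-advection estimate x/v = 56.5 d).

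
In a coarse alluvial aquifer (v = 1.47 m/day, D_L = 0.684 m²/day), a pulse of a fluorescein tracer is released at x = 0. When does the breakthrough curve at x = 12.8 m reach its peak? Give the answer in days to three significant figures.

For the 1D instantaneous-source solution, setting ∂C/∂t = 0 at fixed x gives v²t² + 2Dt − x² = 0, so t = (√(D² + v²x²) − D)/v².
√(D² + v²x²) = √(0.684² + 1.47² × 12.8²) = 18.83; v² = 2.1609.
t = (18.83 − 0.684)/2.1609 = 8.40 days (vs. the pure-advection estimate x/v = 8.71 d).

8.40 days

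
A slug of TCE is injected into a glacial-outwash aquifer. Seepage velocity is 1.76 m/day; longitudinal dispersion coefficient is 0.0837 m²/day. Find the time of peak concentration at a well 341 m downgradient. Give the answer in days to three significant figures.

194 days

For the 1D instantaneous-source solution, setting ∂C/∂t = 0 at fixed x gives v²t² + 2Dt − x² = 0, so t = (√(D² + v²x²) − D)/v².
√(D² + v²x²) = √(0.0837² + 1.76² × 341²) = 600.2; v² = 3.0976.
t = (600.2 − 0.0837)/3.0976 = 194 days (vs. the pure-advection estimate x/v = 194 d).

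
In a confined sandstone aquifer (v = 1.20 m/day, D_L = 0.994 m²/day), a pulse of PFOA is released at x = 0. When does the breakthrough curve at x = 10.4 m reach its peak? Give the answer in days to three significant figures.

For the 1D instantaneous-source solution, setting ∂C/∂t = 0 at fixed x gives v²t² + 2Dt − x² = 0, so t = (√(D² + v²x²) − D)/v².
√(D² + v²x²) = √(0.994² + 1.20² × 10.4²) = 12.52; v² = 1.44.
t = (12.52 − 0.994)/1.44 = 8.00 days (vs. the pure-advection estimate x/v = 8.67 d).

8.00 days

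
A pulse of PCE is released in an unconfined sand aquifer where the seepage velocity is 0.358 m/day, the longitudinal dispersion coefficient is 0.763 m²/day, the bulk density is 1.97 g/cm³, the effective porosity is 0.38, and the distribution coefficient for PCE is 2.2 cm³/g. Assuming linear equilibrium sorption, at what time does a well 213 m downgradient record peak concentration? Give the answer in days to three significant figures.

7310 days

Retardation factor R = 1 + ρ_b·K_d/n = 1 + 1.97 × 2.2/0.38 = 12.41.
Sorption retards both mechanisms: v_R = v/R = 0.02885 m/day, D_R = D/R = 0.06148 m²/day.
Peak time from v_R²t² + 2D_R t − x² = 0: t = (√(D_R² + v_R²x²) − D_R)/v_R².
√(D_R² + v_R²x²) = √(0.06148² + 0.02885² × 213²) = 6.145; v_R² = 0.0008323.
t = (6.145 − 0.06148)/0.0008323 = 7310 days.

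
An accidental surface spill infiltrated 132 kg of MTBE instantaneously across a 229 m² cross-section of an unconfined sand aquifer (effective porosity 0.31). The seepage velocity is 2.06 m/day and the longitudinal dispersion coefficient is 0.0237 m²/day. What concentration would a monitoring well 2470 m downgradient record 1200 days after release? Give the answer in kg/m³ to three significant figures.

0.0950 kg/m³

For an instantaneous plane source, C(x,t) = M/(n_e·A·√(4πDt)) · exp(−(x−vt)²/(4Dt)), with n_e·A the pore (flow) area.
Plume center vt = 2.06 × 1200 = 2472 m, so the well at 2470 m is 2 m upgradient of the peak.
√(4πDt) = 18.90 m, giving peak height M/(n_e·A·√(4πDt)) = 132/(0.31 × 229 × 18.90) = 0.09838 kg/m³.
(x−vt)²/(4Dt) = (-2)²/(4 × 0.0237 × 1200) = 0.03516; exp(−0.03516) = 0.9655.
C = 0.09838 × 0.9655 = 0.0950 kg/m³.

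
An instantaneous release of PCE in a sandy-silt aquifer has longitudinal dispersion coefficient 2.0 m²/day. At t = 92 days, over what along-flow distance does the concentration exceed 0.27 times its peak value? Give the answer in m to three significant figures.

The plume is Gaussian with σ = √(2Dt) = √(2 × 2.0 × 92) = 19.18 m.
C/C_peak = exp(−Δx²/(2σ²)) = 0.27 ⇒ Δx = σ·√(−2 ln 0.27) = 19.18 × 1.618 = 31.03 m.
Width = 2Δx = 62.1 m.

62.1 m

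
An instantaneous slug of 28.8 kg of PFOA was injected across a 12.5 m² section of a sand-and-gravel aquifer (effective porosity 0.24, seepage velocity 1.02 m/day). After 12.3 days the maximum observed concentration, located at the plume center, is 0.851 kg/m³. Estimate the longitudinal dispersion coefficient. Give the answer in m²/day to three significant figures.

At the plume center C_max = M/(n_e·A·√(4πDt)), so D = M²/(4πt·(n_e·A·C_max)²).
n_e·A·C_max = 0.24 × 12.5 × 0.851 = 2.553 kg/m.
D = 28.8²/(4π × 12.3 × 2.553²) = 0.823 m²/day.

0.823 m²/day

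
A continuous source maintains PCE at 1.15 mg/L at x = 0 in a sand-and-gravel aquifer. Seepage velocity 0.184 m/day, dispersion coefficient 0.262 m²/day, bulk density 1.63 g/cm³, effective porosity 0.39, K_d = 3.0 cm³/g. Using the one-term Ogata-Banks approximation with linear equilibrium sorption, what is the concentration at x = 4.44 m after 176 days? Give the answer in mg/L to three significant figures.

0.249 mg/L

Retardation factor R = 1 + ρ_b·K_d/n = 1 + 1.63 × 3.0/0.39 = 13.54.
Sorption retards both mechanisms: v_R = v/R = 0.01359 m/day, D_R = D/R = 0.01935 m²/day.
v_R·t = 0.01359 × 176 = 2.39184 m; 2√(D_R t) = 3.691 m; argument = (4.44 − 2.39184)/3.691 = 0.5549.
C = C₀ × ½·erfc(0.5549) = 1.15 × 0.2163 = 0.249 mg/L.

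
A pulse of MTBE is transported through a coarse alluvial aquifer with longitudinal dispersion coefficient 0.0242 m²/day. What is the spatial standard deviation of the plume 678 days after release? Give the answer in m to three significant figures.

5.73 m

Dispersive spreading gives a Gaussian with σ² = 2Dt; advection only shifts the center.
σ = √(2 × 0.0242 × 678) = 5.73 m.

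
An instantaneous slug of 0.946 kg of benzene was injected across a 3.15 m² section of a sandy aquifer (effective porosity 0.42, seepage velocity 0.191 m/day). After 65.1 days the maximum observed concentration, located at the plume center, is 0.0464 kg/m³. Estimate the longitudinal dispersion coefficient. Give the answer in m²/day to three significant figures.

At the plume center C_max = M/(n_e·A·√(4πDt)), so D = M²/(4πt·(n_e·A·C_max)²).
n_e·A·C_max = 0.42 × 3.15 × 0.0464 = 0.06139 kg/m.
D = 0.946²/(4π × 65.1 × 0.06139²) = 0.290 m²/day.

0.290 m²/day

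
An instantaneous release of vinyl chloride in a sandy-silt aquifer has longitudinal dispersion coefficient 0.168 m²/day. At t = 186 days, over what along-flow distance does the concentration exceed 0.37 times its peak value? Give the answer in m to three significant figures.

22.3 m

The plume is Gaussian with σ = √(2Dt) = √(2 × 0.168 × 186) = 7.905 m.
C/C_peak = exp(−Δx²/(2σ²)) = 0.37 ⇒ Δx = σ·√(−2 ln 0.37) = 7.905 × 1.410 = 11.15 m.
Width = 2Δx = 22.3 m.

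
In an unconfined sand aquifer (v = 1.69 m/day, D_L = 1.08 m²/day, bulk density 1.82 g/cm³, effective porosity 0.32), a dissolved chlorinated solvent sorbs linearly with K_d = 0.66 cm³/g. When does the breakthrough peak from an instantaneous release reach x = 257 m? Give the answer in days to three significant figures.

Retardation factor R = 1 + ρ_b·K_d/n = 1 + 1.82 × 0.66/0.32 = 4.754.
Sorption retards both mechanisms: v_R = v/R = 0.3555 m/day, D_R = D/R = 0.2272 m²/day.
Peak time from v_R²t² + 2D_R t − x² = 0: t = (√(D_R² + v_R²x²) − D_R)/v_R².
√(D_R² + v_R²x²) = √(0.2272² + 0.3555² × 257²) = 91.36; v_R² = 0.1264.
t = (91.36 − 0.2272)/0.1264 = 721 days.

721 days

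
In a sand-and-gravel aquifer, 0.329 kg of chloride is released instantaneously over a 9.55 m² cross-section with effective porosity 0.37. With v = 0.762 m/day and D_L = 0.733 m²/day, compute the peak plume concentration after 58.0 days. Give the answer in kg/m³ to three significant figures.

The peak of an instantaneous 1D plume sits at x = vt; there the Gaussian factor is 1 and C_max = M/(n_e·A·√(4πDt)), where n_e·A is the pore area the mass is dissolved in.
√(4πDt) = √(4π × 0.733 × 58.0) = 23.11 m, so C_max = 0.329/(0.37 × 9.55 × 23.11) = 0.00403 kg/m³.

0.00403 kg/m³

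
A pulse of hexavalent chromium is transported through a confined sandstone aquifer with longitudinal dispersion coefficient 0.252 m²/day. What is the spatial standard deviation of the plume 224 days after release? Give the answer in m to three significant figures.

10.6 m

Dispersive spreading gives a Gaussian with σ² = 2Dt; advection only shifts the center.
σ = √(2 × 0.252 × 224) = 10.6 m.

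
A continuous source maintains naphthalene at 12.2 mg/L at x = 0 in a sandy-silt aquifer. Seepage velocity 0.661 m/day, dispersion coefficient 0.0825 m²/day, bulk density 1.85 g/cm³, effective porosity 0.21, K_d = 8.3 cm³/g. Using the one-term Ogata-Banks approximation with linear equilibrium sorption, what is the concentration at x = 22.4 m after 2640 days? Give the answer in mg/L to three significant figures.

8.31 mg/L

Retardation factor R = 1 + ρ_b·K_d/n = 1 + 1.85 × 8.3/0.21 = 74.12.
Sorption retards both mechanisms: v_R = v/R = 0.008918 m/day, D_R = D/R = 0.001113 m²/day.
v_R·t = 0.008918 × 2640 = 23.54352 m; 2√(D_R t) = 3.428 m; argument = (22.4 − 23.54352)/3.428 = -0.3336.
C = C₀ × ½·erfc(-0.3336) = 12.2 × 0.6815 = 8.31 mg/L.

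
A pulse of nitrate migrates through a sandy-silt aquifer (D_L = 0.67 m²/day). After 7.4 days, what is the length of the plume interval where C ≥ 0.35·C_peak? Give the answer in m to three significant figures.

9.13 m

The plume is Gaussian with σ = √(2Dt) = √(2 × 0.67 × 7.4) = 3.149 m.
C/C_peak = exp(−Δx²/(2σ²)) = 0.35 ⇒ Δx = σ·√(−2 ln 0.35) = 3.149 × 1.449 = 4.563 m.
Width = 2Δx = 9.13 m.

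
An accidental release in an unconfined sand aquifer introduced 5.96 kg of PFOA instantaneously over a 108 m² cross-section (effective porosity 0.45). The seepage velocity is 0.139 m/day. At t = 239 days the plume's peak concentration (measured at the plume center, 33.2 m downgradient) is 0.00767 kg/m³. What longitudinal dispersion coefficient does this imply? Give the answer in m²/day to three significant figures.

0.0851 m²/day

At the plume center C_max = M/(n_e·A·√(4πDt)), so D = M²/(4πt·(n_e·A·C_max)²).
n_e·A·C_max = 0.45 × 108 × 0.00767 = 0.3728 kg/m.
D = 5.96²/(4π × 239 × 0.3728²) = 0.0851 m²/day.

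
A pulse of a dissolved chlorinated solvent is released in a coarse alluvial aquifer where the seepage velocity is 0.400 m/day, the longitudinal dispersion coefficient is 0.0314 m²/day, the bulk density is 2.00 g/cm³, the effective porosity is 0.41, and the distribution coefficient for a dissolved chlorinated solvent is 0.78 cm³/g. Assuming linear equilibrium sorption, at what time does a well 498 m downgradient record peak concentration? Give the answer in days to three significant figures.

5980 days

Retardation factor R = 1 + ρ_b·K_d/n = 1 + 2.00 × 0.78/0.41 = 4.805.
Sorption retards both mechanisms: v_R = v/R = 0.08325 m/day, D_R = D/R = 0.006535 m²/day.
Peak time from v_R²t² + 2D_R t − x² = 0: t = (√(D_R² + v_R²x²) − D_R)/v_R².
√(D_R² + v_R²x²) = √(0.006535² + 0.08325² × 498²) = 41.46; v_R² = 0.006931.
t = (41.46 − 0.006535)/0.006931 = 5980 days.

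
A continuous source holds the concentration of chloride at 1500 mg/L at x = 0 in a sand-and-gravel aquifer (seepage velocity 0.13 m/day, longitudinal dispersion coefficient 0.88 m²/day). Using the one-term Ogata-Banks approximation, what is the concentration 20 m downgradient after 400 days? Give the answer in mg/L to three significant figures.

For a continuous step input, C/C₀ ≈ ½·erfc((x−vt)/(2√(Dt))).
vt = 0.13 × 400 = 52 m and 2√(Dt) = 2√(0.88 × 400) = 37.52 m.
Argument (x−vt)/(2√(Dt)) = (20 − 52)/37.52 = -0.8529; ½·erfc(-0.8529) = 0.8861.
C = 1500 × 0.8861 = 1330 mg/L.

1330 mg/L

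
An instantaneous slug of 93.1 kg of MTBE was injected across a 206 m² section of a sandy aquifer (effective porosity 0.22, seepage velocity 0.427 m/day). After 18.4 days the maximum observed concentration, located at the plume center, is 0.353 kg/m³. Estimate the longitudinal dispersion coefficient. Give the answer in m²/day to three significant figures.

At the plume center C_max = M/(n_e·A·√(4πDt)), so D = M²/(4πt·(n_e·A·C_max)²).
n_e·A·C_max = 0.22 × 206 × 0.353 = 16.00 kg/m.
D = 93.1²/(4π × 18.4 × 16.00²) = 0.146 m²/day.

0.146 m²/day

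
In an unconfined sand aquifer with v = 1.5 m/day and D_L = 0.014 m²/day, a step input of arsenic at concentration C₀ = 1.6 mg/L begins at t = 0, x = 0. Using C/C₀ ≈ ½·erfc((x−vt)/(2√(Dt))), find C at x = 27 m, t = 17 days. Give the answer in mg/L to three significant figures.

For a continuous step input, C/C₀ ≈ ½·erfc((x−vt)/(2√(Dt))).
vt = 1.5 × 17 = 25.5 m and 2√(Dt) = 2√(0.014 × 17) = 0.9757 m.
Argument (x−vt)/(2√(Dt)) = (27 − 25.5)/0.9757 = 1.537; ½·erfc(1.537) = 0.01487.
C = 1.6 × 0.01487 = 0.0238 mg/L.

0.0238 mg/L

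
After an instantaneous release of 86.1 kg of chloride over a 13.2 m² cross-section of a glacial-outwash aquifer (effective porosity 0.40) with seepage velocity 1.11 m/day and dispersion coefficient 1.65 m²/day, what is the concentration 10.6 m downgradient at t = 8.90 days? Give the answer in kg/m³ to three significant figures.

For an instantaneous plane source, C(x,t) = M/(n_e·A·√(4πDt)) · exp(−(x−vt)²/(4Dt)), with n_e·A the pore (flow) area.
Plume center vt = 1.11 × 8.90 = 9.879 m, so the well at 10.6 m is 0.721 m downgradient of the peak.
√(4πDt) = 13.58 m, giving peak height M/(n_e·A·√(4πDt)) = 86.1/(0.40 × 13.2 × 13.58) = 1.201 kg/m³.
(x−vt)²/(4Dt) = (0.721)²/(4 × 1.65 × 8.90) = 0.008850; exp(−0.008850) = 0.9912.
C = 1.201 × 0.9912 = 1.19 kg/m³.

1.19 kg/m³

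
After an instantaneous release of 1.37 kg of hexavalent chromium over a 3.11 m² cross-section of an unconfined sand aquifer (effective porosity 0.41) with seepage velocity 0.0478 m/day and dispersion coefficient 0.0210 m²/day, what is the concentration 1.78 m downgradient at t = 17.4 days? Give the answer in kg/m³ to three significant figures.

For an instantaneous plane source, C(x,t) = M/(n_e·A·√(4πDt)) · exp(−(x−vt)²/(4Dt)), with n_e·A the pore (flow) area.
Plume center vt = 0.0478 × 17.4 = 0.83172 m, so the well at 1.78 m is 0.94828 m downgradient of the peak.
√(4πDt) = 2.143 m, giving peak height M/(n_e·A·√(4πDt)) = 1.37/(0.41 × 3.11 × 2.143) = 0.5014 kg/m³.
(x−vt)²/(4Dt) = (0.94828)²/(4 × 0.0210 × 17.4) = 0.6152; exp(−0.6152) = 0.5405.
C = 0.5014 × 0.5405 = 0.271 kg/m³.

0.271 kg/m³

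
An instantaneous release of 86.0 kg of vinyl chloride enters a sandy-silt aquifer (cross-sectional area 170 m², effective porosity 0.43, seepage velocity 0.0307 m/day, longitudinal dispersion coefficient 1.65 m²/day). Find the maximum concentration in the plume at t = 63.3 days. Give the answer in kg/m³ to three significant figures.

0.0325 kg/m³

The peak of an instantaneous 1D plume sits at x = vt; there the Gaussian factor is 1 and C_max = M/(n_e·A·√(4πDt)), where n_e·A is the pore area the mass is dissolved in.
√(4πDt) = √(4π × 1.65 × 63.3) = 36.23 m, so C_max = 86.0/(0.43 × 170 × 36.23) = 0.0325 kg/m³.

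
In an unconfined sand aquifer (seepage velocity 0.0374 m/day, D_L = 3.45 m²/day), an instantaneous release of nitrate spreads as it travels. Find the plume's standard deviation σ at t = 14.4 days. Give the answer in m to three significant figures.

Dispersive spreading gives a Gaussian with σ² = 2Dt; advection only shifts the center.
σ = √(2 × 3.45 × 14.4) = 9.97 m.

9.97 m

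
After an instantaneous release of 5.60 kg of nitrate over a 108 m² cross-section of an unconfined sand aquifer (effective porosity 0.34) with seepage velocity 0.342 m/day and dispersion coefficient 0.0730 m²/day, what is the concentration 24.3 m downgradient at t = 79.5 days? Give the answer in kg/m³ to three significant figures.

0.0125 kg/m³

For an instantaneous plane source, C(x,t) = M/(n_e·A·√(4πDt)) · exp(−(x−vt)²/(4Dt)), with n_e·A the pore (flow) area.
Plume center vt = 0.342 × 79.5 = 27.189 m, so the well at 24.3 m is 2.889 m upgradient of the peak.
√(4πDt) = 8.540 m, giving peak height M/(n_e·A·√(4πDt)) = 5.60/(0.34 × 108 × 8.540) = 0.01786 kg/m³.
(x−vt)²/(4Dt) = (-2.889)²/(4 × 0.0730 × 79.5) = 0.3595; exp(−0.3595) = 0.6980.
C = 0.01786 × 0.6980 = 0.0125 kg/m³.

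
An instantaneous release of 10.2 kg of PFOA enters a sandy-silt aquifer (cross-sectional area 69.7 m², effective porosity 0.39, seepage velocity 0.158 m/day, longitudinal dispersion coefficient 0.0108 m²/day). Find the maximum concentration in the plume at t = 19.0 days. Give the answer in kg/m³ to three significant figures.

The peak of an instantaneous 1D plume sits at x = vt; there the Gaussian factor is 1 and C_max = M/(n_e·A·√(4πDt)), where n_e·A is the pore area the mass is dissolved in.
√(4πDt) = √(4π × 0.0108 × 19.0) = 1.606 m, so C_max = 10.2/(0.39 × 69.7 × 1.606) = 0.234 kg/m³.

0.234 kg/m³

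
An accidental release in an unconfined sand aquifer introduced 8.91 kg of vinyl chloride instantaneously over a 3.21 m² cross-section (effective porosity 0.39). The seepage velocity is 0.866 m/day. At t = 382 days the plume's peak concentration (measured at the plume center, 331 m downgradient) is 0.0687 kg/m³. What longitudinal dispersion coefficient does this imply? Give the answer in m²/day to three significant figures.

At the plume center C_max = M/(n_e·A·√(4πDt)), so D = M²/(4πt·(n_e·A·C_max)²).
n_e·A·C_max = 0.39 × 3.21 × 0.0687 = 0.08601 kg/m.
D = 8.91²/(4π × 382 × 0.08601²) = 2.24 m²/day.

2.24 m²/day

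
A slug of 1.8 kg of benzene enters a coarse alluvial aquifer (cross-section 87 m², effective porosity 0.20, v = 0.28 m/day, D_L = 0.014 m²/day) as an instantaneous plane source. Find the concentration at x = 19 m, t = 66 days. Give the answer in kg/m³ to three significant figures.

For an instantaneous plane source, C(x,t) = M/(n_e·A·√(4πDt)) · exp(−(x−vt)²/(4Dt)), with n_e·A the pore (flow) area.
Plume center vt = 0.28 × 66 = 18.48 m, so the well at 19 m is 0.52 m downgradient of the peak.
√(4πDt) = 3.408 m, giving peak height M/(n_e·A·√(4πDt)) = 1.8/(0.20 × 87 × 3.408) = 0.03035 kg/m³.
(x−vt)²/(4Dt) = (0.52)²/(4 × 0.014 × 66) = 0.07316; exp(−0.07316) = 0.9295.
C = 0.03035 × 0.9295 = 0.0282 kg/m³.

0.0282 kg/m³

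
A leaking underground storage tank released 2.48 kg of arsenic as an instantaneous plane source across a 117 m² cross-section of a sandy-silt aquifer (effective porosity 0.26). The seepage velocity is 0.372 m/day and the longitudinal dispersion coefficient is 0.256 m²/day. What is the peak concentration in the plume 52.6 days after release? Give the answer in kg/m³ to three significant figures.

0.00627 kg/m³

The peak of an instantaneous 1D plume sits at x = vt; there the Gaussian factor is 1 and C_max = M/(n_e·A·√(4πDt)), where n_e·A is the pore area the mass is dissolved in.
√(4πDt) = √(4π × 0.256 × 52.6) = 13.01 m, so C_max = 2.48/(0.26 × 117 × 13.01) = 0.00627 kg/m³.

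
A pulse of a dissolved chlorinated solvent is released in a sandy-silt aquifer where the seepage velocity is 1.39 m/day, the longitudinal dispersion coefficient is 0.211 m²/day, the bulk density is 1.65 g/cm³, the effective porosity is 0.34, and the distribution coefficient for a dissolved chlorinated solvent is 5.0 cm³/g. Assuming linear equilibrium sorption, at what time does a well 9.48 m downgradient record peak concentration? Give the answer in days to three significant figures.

170 days

Retardation factor R = 1 + ρ_b·K_d/n = 1 + 1.65 × 5.0/0.34 = 25.26.
Sorption retards both mechanisms: v_R = v/R = 0.05503 m/day, D_R = D/R = 0.008353 m²/day.
Peak time from v_R²t² + 2D_R t − x² = 0: t = (√(D_R² + v_R²x²) − D_R)/v_R².
√(D_R² + v_R²x²) = √(0.008353² + 0.05503² × 9.48²) = 0.5218; v_R² = 0.003028.
t = (0.5218 − 0.008353)/0.003028 = 170 days.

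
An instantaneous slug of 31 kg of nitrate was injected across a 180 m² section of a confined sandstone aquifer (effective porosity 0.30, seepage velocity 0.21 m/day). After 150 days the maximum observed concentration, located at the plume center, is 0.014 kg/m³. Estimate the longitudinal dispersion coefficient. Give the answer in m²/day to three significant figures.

0.892 m²/day

At the plume center C_max = M/(n_e·A·√(4πDt)), so D = M²/(4πt·(n_e·A·C_max)²).
n_e·A·C_max = 0.30 × 180 × 0.014 = 0.7560 kg/m.
D = 31²/(4π × 150 × 0.7560²) = 0.892 m²/day.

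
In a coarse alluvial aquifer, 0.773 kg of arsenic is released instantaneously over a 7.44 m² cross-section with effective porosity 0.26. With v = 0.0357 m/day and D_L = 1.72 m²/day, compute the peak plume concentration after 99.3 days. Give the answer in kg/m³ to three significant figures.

0.00863 kg/m³

The peak of an instantaneous 1D plume sits at x = vt; there the Gaussian factor is 1 and C_max = M/(n_e·A·√(4πDt)), where n_e·A is the pore area the mass is dissolved in.
√(4πDt) = √(4π × 1.72 × 99.3) = 46.33 m, so C_max = 0.773/(0.26 × 7.44 × 46.33) = 0.00863 kg/m³.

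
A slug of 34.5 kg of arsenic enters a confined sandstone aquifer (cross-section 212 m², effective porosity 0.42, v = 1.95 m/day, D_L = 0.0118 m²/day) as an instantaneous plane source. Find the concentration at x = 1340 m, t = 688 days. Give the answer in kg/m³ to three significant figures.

0.0355 kg/m³

For an instantaneous plane source, C(x,t) = M/(n_e·A·√(4πDt)) · exp(−(x−vt)²/(4Dt)), with n_e·A the pore (flow) area.
Plume center vt = 1.95 × 688 = 1341.6 m, so the well at 1340 m is 1.6 m upgradient of the peak.
√(4πDt) = 10.10 m, giving peak height M/(n_e·A·√(4πDt)) = 34.5/(0.42 × 212 × 10.10) = 0.03836 kg/m³.
(x−vt)²/(4Dt) = (-1.6)²/(4 × 0.0118 × 688) = 0.07883; exp(−0.07883) = 0.9242.
C = 0.03836 × 0.9242 = 0.0355 kg/m³.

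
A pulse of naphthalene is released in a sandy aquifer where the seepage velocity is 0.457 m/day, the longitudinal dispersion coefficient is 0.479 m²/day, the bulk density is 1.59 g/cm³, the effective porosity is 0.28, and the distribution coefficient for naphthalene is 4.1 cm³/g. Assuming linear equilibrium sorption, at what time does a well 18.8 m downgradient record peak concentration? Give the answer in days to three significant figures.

945 days

Retardation factor R = 1 + ρ_b·K_d/n = 1 + 1.59 × 4.1/0.28 = 24.28.
Sorption retards both mechanisms: v_R = v/R = 0.01882 m/day, D_R = D/R = 0.01973 m²/day.
Peak time from v_R²t² + 2D_R t − x² = 0: t = (√(D_R² + v_R²x²) − D_R)/v_R².
√(D_R² + v_R²x²) = √(0.01973² + 0.01882² × 18.8²) = 0.3544; v_R² = 0.0003542.
t = (0.3544 − 0.01973)/0.0003542 = 945 days.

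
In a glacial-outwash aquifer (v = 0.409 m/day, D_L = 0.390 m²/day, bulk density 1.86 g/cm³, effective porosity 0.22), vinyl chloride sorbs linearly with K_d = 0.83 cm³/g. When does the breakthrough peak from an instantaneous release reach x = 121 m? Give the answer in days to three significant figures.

Retardation factor R = 1 + ρ_b·K_d/n = 1 + 1.86 × 0.83/0.22 = 8.017.
Sorption retards both mechanisms: v_R = v/R = 0.05102 m/day, D_R = D/R = 0.04865 m²/day.
Peak time from v_R²t² + 2D_R t − x² = 0: t = (√(D_R² + v_R²x²) − D_R)/v_R².
√(D_R² + v_R²x²) = √(0.04865² + 0.05102² × 121²) = 6.174; v_R² = 0.002603.
t = (6.174 − 0.04865)/0.002603 = 2350 days.

2350 days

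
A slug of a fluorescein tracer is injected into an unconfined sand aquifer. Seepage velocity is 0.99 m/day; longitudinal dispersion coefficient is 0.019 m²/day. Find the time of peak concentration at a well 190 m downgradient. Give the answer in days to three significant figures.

192 days

For the 1D instantaneous-source solution, setting ∂C/∂t = 0 at fixed x gives v²t² + 2Dt − x² = 0, so t = (√(D² + v²x²) − D)/v².
√(D² + v²x²) = √(0.019² + 0.99² × 190²) = 188.1; v² = 0.9801.
t = (188.1 − 0.019)/0.9801 = 192 days (vs. the pure-advection estimate x/v = 192 d).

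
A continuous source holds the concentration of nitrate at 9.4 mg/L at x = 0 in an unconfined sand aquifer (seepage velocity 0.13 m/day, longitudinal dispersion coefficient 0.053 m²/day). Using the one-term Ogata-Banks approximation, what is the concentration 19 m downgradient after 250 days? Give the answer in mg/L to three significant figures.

For a continuous step input, C/C₀ ≈ ½·erfc((x−vt)/(2√(Dt))).
vt = 0.13 × 250 = 32.5 m and 2√(Dt) = 2√(0.053 × 250) = 7.280 m.
Argument (x−vt)/(2√(Dt)) = (19 − 32.5)/7.280 = -1.854; ½·erfc(-1.854) = 0.9956.
C = 9.4 × 0.9956 = 9.36 mg/L.

9.36 mg/L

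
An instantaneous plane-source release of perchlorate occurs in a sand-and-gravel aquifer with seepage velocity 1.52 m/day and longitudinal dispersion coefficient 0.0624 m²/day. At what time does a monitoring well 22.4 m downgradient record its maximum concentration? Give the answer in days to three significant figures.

14.7 days

For the 1D instantaneous-source solution, setting ∂C/∂t = 0 at fixed x gives v²t² + 2Dt − x² = 0, so t = (√(D² + v²x²) − D)/v².
√(D² + v²x²) = √(0.0624² + 1.52² × 22.4²) = 34.05; v² = 2.3104.
t = (34.05 − 0.0624)/2.3104 = 14.7 days (vs. the pure-advection estimate x/v = 14.7 d).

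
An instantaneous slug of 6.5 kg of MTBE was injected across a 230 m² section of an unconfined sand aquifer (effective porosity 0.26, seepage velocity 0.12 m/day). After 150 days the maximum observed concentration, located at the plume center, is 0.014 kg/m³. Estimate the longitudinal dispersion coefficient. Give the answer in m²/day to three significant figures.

0.0320 m²/day

At the plume center C_max = M/(n_e·A·√(4πDt)), so D = M²/(4πt·(n_e·A·C_max)²).
n_e·A·C_max = 0.26 × 230 × 0.014 = 0.8372 kg/m.
D = 6.5²/(4π × 150 × 0.8372²) = 0.0320 m²/day.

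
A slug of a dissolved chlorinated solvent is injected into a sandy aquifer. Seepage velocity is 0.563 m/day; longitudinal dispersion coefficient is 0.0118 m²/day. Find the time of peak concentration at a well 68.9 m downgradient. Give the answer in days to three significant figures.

For the 1D instantaneous-source solution, setting ∂C/∂t = 0 at fixed x gives v²t² + 2Dt − x² = 0, so t = (√(D² + v²x²) − D)/v².
√(D² + v²x²) = √(0.0118² + 0.563² × 68.9²) = 38.79; v² = 0.316969.
t = (38.79 − 0.0118)/0.316969 = 122 days (vs. the pure-advection estimate x/v = 122 d).

122 days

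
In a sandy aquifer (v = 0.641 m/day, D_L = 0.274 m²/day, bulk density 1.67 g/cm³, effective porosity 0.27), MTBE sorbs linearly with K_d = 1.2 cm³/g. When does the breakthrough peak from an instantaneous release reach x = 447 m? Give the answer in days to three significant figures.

5870 days

Retardation factor R = 1 + ρ_b·K_d/n = 1 + 1.67 × 1.2/0.27 = 8.422.
Sorption retards both mechanisms: v_R = v/R = 0.07611 m/day, D_R = D/R = 0.03253 m²/day.
Peak time from v_R²t² + 2D_R t − x² = 0: t = (√(D_R² + v_R²x²) − D_R)/v_R².
√(D_R² + v_R²x²) = √(0.03253² + 0.07611² × 447²) = 34.02; v_R² = 0.005793.
t = (34.02 − 0.03253)/0.005793 = 5870 days.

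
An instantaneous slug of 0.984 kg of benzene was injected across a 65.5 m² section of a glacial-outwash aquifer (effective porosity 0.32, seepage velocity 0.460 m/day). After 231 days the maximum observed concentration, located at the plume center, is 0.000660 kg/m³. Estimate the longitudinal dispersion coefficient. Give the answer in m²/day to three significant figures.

At the plume center C_max = M/(n_e·A·√(4πDt)), so D = M²/(4πt·(n_e·A·C_max)²).
n_e·A·C_max = 0.32 × 65.5 × 0.000660 = 0.01383 kg/m.
D = 0.984²/(4π × 231 × 0.01383²) = 1.74 m²/day.

1.74 m²/day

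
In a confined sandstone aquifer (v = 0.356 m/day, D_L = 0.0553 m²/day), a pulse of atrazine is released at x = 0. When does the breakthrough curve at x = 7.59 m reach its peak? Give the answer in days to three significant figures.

For the 1D instantaneous-source solution, setting ∂C/∂t = 0 at fixed x gives v²t² + 2Dt − x² = 0, so t = (√(D² + v²x²) − D)/v².
√(D² + v²x²) = √(0.0553² + 0.356² × 7.59²) = 2.703; v² = 0.126736.
t = (2.703 − 0.0553)/0.126736 = 20.9 days (vs. the pure-advection estimate x/v = 21.3 d).

20.9 days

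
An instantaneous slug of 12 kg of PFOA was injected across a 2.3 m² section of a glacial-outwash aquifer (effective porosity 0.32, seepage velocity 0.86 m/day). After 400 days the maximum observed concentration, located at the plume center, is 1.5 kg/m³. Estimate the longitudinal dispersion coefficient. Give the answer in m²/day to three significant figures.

At the plume center C_max = M/(n_e·A·√(4πDt)), so D = M²/(4πt·(n_e·A·C_max)²).
n_e·A·C_max = 0.32 × 2.3 × 1.5 = 1.104 kg/m.
D = 12²/(4π × 400 × 1.104²) = 0.0235 m²/day.

0.0235 m²/day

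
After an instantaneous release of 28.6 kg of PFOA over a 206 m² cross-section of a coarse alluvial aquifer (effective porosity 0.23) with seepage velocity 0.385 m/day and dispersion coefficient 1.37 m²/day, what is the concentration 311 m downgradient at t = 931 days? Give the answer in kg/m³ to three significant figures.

For an instantaneous plane source, C(x,t) = M/(n_e·A·√(4πDt)) · exp(−(x−vt)²/(4Dt)), with n_e·A the pore (flow) area.
Plume center vt = 0.385 × 931 = 358.435 m, so the well at 311 m is 47.435 m upgradient of the peak.
√(4πDt) = 126.6 m, giving peak height M/(n_e·A·√(4πDt)) = 28.6/(0.23 × 206 × 126.6) = 0.004768 kg/m³.
(x−vt)²/(4Dt) = (-47.435)²/(4 × 1.37 × 931) = 0.4410; exp(−0.4410) = 0.6434.
C = 0.004768 × 0.6434 = 0.00307 kg/m³.

0.00307 kg/m³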